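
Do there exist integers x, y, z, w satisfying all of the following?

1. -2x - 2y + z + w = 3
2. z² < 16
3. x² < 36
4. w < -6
Yes

Take x = -5, y = 0, z = 0, w = -7. Substituting into each constraint:
  (1) -2(-5) - 2(0) + 0 + (-7) = 3 ✓
  (2) z² = (0)² = 0, and 0 < 16 ✓
  (3) x² = (-5)² = 25, and 25 < 36 ✓
  (4) -7 < -6 ✓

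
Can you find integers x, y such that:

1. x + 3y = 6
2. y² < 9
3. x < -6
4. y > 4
No

A contradictory subset is {y² < 9, y > 4}. No integer assignment can satisfy these jointly:

  - y² < 9: restricts y to |y| ≤ 2
  - y > 4: bounds one variable relative to a constant

Direct contradiction: the bounds on y require y ≥ 5 and y ≤ 2 simultaneously, which is empty.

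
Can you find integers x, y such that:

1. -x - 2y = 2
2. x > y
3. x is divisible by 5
Yes

Take x = 0, y = -1. Substituting into each constraint:
  (1) 0 - 2(-1) = 2 ✓
  (2) 0 > -1 ✓
  (3) 0 = 5 × 0, remainder 0 ✓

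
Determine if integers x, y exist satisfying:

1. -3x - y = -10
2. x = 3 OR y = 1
Yes

Take x = 3, y = 1. Substituting into each constraint:
  (1) -3(3) + (-1) = -10 ✓
  (2) x = 3, target 3 ✓ (first branch holds)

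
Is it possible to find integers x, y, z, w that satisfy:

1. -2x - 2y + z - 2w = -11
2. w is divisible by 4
Yes

Take x = 6, y = 0, z = 1, w = 0. Substituting into each constraint:
  (1) -2(6) - 2(0) + 1 - 2(0) = -11 ✓
  (2) 0 = 4 × 0, remainder 0 ✓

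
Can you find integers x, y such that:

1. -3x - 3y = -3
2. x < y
Yes

Take x = 0, y = 1. Substituting into each constraint:
  (1) -3(0) - 3(1) = -3 ✓
  (2) 0 < 1 ✓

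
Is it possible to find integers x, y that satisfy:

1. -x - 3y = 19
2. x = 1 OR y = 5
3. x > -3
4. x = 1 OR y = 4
No

A contradictory subset is {-x - 3y = 19, x = 1 OR y = 5, x > -3}. No integer assignment can satisfy these jointly:

  - -x - 3y = 19: is a linear equation tying the variables together
  - x = 1 OR y = 5: forces a choice: either x = 1 or y = 5
  - x > -3: bounds one variable relative to a constant

Split on the disjunction (x = 1 OR y = 5):
  • If x = 1: with x = 1, every remaining term of the linear equation is divisible by 3, so the left side is ≡ 0 (mod 3); but the right side 20 ≡ 2 (mod 3). No integers can satisfy it.
  • If y = 5: the equation forces x = -34, which contradicts the bound x ≥ -2.
Both branches are infeasible, so the system has no integer solution.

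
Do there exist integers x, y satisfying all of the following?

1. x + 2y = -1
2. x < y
Yes

Take x = -1, y = 0. Substituting into each constraint:
  (1) (-1) + 2(0) = -1 ✓
  (2) -1 < 0 ✓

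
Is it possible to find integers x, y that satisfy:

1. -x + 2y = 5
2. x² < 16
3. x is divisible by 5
No

The full constraint system is jointly infeasible over the integers. Each constraint and what it forces:

  - -x + 2y = 5: is a linear equation tying the variables together
  - x² < 16: restricts x to |x| ≤ 3
  - x is divisible by 5: restricts x to multiples of 5

The bounds confine x to {0} with 5 | x. For each value, substitute into the equation:
  • x = 0: the equation gives 2y = 5, so y would not be an integer.
Every case fails, so no integer solution exists.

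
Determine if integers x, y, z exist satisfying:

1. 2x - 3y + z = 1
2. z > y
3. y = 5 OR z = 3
Yes

Take x = 2, y = 2, z = 3. Substituting into each constraint:
  (1) 2(2) - 3(2) + 3 = 1 ✓
  (2) 3 > 2 ✓
  (3) z = 3, target 3 ✓ (second branch holds)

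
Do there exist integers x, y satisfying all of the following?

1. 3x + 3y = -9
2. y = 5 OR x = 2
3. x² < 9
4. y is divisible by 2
No

A contradictory subset is {3x + 3y = -9, y = 5 OR x = 2, y is divisible by 2}. No integer assignment can satisfy these jointly:

  - 3x + 3y = -9: is a linear equation tying the variables together
  - y = 5 OR x = 2: forces a choice: either y = 5 or x = 2
  - y is divisible by 2: restricts y to multiples of 2

Split on the disjunction (y = 5 OR x = 2):
  • If y = 5: this contradicts the divisibility constraint — 5 is not a multiple of 2.
  • If x = 2: with x = 2, writing y = 2y', every remaining term of the linear equation is divisible by 6, so the left side is ≡ 0 (mod 6); but the right side -15 ≡ 3 (mod 6). No integers can satisfy it.
Both branches are infeasible, so the system has no integer solution.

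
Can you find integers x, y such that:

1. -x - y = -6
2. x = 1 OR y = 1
Yes

Take x = 5, y = 1. Substituting into each constraint:
  (1) (-5) + (-1) = -6 ✓
  (2) y = 1, target 1 ✓ (second branch holds)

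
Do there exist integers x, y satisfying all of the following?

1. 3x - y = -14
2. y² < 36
Yes

Take x = -4, y = 2. Substituting into each constraint:
  (1) 3(-4) + (-2) = -14 ✓
  (2) y² = (2)² = 4, and 4 < 36 ✓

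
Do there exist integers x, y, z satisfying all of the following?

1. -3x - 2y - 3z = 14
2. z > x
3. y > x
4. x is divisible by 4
Yes

Take x = -8, y = -7, z = 8. Substituting into each constraint:
  (1) -3(-8) - 2(-7) - 3(8) = 14 ✓
  (2) 8 > -8 ✓
  (3) -7 > -8 ✓
  (4) -8 = 4 × -2, remainder 0 ✓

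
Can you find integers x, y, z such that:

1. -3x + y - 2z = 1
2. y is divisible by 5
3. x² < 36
Yes

Take x = 1, y = 0, z = -2. Substituting into each constraint:
  (1) -3(1) + 0 - 2(-2) = 1 ✓
  (2) 0 = 5 × 0, remainder 0 ✓
  (3) x² = (1)² = 1, and 1 < 36 ✓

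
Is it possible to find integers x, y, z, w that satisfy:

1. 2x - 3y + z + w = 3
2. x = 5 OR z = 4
Yes

Take x = 5, y = 3, z = 0, w = 2. Substituting into each constraint:
  (1) 2(5) - 3(3) + 0 + 2 = 3 ✓
  (2) x = 5, target 5 ✓ (first branch holds)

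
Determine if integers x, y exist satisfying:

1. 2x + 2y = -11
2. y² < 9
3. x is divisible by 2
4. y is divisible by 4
No

Even the single constraint (2x + 2y = -11) is infeasible over the integers.

  - 2x + 2y = -11: every term on the left is divisible by 2, so the LHS ≡ 0 (mod 2), but the RHS -11 is not — no integer solution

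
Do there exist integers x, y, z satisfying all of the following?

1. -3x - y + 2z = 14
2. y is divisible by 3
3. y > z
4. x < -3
Yes

Take x = -6, y = 0, z = -2. Substituting into each constraint:
  (1) -3(-6) + 0 + 2(-2) = 14 ✓
  (2) 0 = 3 × 0, remainder 0 ✓
  (3) 0 > -2 ✓
  (4) -6 < -3 ✓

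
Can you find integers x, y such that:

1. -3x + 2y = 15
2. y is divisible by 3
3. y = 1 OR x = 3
Yes

Take x = 3, y = 12. Substituting into each constraint:
  (1) -3(3) + 2(12) = 15 ✓
  (2) 12 = 3 × 4, remainder 0 ✓
  (3) x = 3, target 3 ✓ (second branch holds)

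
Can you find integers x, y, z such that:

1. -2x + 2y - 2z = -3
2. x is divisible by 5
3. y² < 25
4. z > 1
No

Even the single constraint (-2x + 2y - 2z = -3) is infeasible over the integers.

  - -2x + 2y - 2z = -3: every term on the left is divisible by 2, so the LHS ≡ 0 (mod 2), but the RHS -3 is not — no integer solution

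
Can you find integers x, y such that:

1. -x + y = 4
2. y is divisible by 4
Yes

Take x = -4, y = 0. Substituting into each constraint:
  (1) 4 + 0 = 4 ✓
  (2) 0 = 4 × 0, remainder 0 ✓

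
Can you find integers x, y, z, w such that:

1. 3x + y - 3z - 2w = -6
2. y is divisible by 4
Yes

Take x = -2, y = 0, z = 0, w = 0. Substituting into each constraint:
  (1) 3(-2) + 0 - 3(0) - 2(0) = -6 ✓
  (2) 0 = 4 × 0, remainder 0 ✓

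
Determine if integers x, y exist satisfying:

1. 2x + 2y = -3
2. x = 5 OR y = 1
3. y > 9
No

Even the single constraint (2x + 2y = -3) is infeasible over the integers.

  - 2x + 2y = -3: every term on the left is divisible by 2, so the LHS ≡ 0 (mod 2), but the RHS -3 is not — no integer solution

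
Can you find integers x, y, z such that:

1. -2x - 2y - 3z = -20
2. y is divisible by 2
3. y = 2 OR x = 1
Yes

Take x = -1, y = 2, z = 6. Substituting into each constraint:
  (1) -2(-1) - 2(2) - 3(6) = -20 ✓
  (2) 2 = 2 × 1, remainder 0 ✓
  (3) y = 2, target 2 ✓ (first branch holds)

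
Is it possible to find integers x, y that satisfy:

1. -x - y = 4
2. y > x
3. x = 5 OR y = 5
Yes

Take x = -9, y = 5. Substituting into each constraint:
  (1) 9 + (-5) = 4 ✓
  (2) 5 > -9 ✓
  (3) y = 5, target 5 ✓ (second branch holds)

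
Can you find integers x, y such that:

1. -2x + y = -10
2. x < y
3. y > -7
Yes

Take x = 11, y = 12. Substituting into each constraint:
  (1) -2(11) + 12 = -10 ✓
  (2) 11 < 12 ✓
  (3) 12 > -7 ✓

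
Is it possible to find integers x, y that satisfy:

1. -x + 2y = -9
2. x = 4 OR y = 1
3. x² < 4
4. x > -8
No

A contradictory subset is {-x + 2y = -9, x = 4 OR y = 1, x² < 4}. No integer assignment can satisfy these jointly:

  - -x + 2y = -9: is a linear equation tying the variables together
  - x = 4 OR y = 1: forces a choice: either x = 4 or y = 1
  - x² < 4: restricts x to |x| ≤ 1

Split on the disjunction (x = 4 OR y = 1):
  • If x = 4: this contradicts x² < 4, which requires |x| ≤ 1.
  • If y = 1: the equation forces x = 11, but x² < 4 requires |x| ≤ 1.
Both branches are infeasible, so the system has no integer solution.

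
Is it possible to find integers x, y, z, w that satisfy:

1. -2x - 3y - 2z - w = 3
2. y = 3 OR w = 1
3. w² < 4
Yes

Take x = -8, y = 4, z = 0, w = 1. Substituting into each constraint:
  (1) -2(-8) - 3(4) - 2(0) + (-1) = 3 ✓
  (2) w = 1, target 1 ✓ (second branch holds)
  (3) w² = (1)² = 1, and 1 < 4 ✓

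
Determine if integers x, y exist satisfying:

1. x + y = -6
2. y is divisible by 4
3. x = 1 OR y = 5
No

The full constraint system is jointly infeasible over the integers. Each constraint and what it forces:

  - x + y = -6: is a linear equation tying the variables together
  - y is divisible by 4: restricts y to multiples of 4
  - x = 1 OR y = 5: forces a choice: either x = 1 or y = 5

Split on the disjunction (x = 1 OR y = 5):
  • If x = 1: with x = 1, writing y = 4y', every remaining term of the linear equation is divisible by 4, so the left side is ≡ 0 (mod 4); but the right side -7 ≡ 1 (mod 4). No integers can satisfy it.
  • If y = 5: this contradicts the divisibility constraint — 5 is not a multiple of 4.
Both branches are infeasible, so the system has no integer solution.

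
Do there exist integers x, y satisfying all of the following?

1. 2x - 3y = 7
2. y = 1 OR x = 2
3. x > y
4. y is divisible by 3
No

A contradictory subset is {2x - 3y = 7, y = 1 OR x = 2, y is divisible by 3}. No integer assignment can satisfy these jointly:

  - 2x - 3y = 7: is a linear equation tying the variables together
  - y = 1 OR x = 2: forces a choice: either y = 1 or x = 2
  - y is divisible by 3: restricts y to multiples of 3

Split on the disjunction (y = 1 OR x = 2):
  • If y = 1: this contradicts the divisibility constraint — 1 is not a multiple of 3.
  • If x = 2: with x = 2, writing y = 3y', every remaining term of the linear equation is divisible by 9, so the left side is ≡ 0 (mod 9); but the right side 3 ≡ 3 (mod 9). No integers can satisfy it.
Both branches are infeasible, so the system has no integer solution.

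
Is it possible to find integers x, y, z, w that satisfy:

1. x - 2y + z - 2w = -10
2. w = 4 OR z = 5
Yes

Take x = 1, y = 8, z = 5, w = 0. Substituting into each constraint:
  (1) 1 - 2(8) + 5 - 2(0) = -10 ✓
  (2) z = 5, target 5 ✓ (second branch holds)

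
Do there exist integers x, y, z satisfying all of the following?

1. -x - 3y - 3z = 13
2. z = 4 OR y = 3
Yes

Take x = -22, y = 3, z = 0. Substituting into each constraint:
  (1) 22 - 3(3) - 3(0) = 13 ✓
  (2) y = 3, target 3 ✓ (second branch holds)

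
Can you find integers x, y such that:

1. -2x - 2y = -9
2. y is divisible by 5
No

Even the single constraint (-2x - 2y = -9) is infeasible over the integers.

  - -2x - 2y = -9: every term on the left is divisible by 2, so the LHS ≡ 0 (mod 2), but the RHS -9 is not — no integer solution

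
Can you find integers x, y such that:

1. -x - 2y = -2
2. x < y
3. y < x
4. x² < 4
No

A contradictory subset is {x < y, y < x}. No integer assignment can satisfy these jointly:

  - x < y: bounds one variable relative to another variable
  - y < x: bounds one variable relative to another variable

Direct contradiction: y > x and x > y cannot both hold.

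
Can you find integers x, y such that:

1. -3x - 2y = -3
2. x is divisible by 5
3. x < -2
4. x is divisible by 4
No

A contradictory subset is {-3x - 2y = -3, x is divisible by 4}. No integer assignment can satisfy these jointly:

  - -3x - 2y = -3: is a linear equation tying the variables together
  - x is divisible by 4: restricts x to multiples of 4

Modular obstruction: writing x = 4x', every remaining term of the linear equation is divisible by 2, so the left side is ≡ 0 (mod 2); but the right side -3 ≡ 1 (mod 2). No integers can satisfy it.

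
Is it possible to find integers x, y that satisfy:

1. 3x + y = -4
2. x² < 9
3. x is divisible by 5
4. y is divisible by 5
No

A contradictory subset is {3x + y = -4, x is divisible by 5, y is divisible by 5}. No integer assignment can satisfy these jointly:

  - 3x + y = -4: is a linear equation tying the variables together
  - x is divisible by 5: restricts x to multiples of 5
  - y is divisible by 5: restricts y to multiples of 5

Modular obstruction: writing x = 5x' and writing y = 5y', every remaining term of the linear equation is divisible by 5, so the left side is ≡ 0 (mod 5); but the right side -4 ≡ 1 (mod 5). No integers can satisfy it.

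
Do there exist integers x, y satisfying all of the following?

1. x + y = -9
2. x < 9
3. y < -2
Yes

Take x = -6, y = -3. Substituting into each constraint:
  (1) (-6) + (-3) = -9 ✓
  (2) -6 < 9 ✓
  (3) -3 < -2 ✓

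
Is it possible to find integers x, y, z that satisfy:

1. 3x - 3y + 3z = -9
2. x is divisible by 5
Yes

Take x = 0, y = 3, z = 0. Substituting into each constraint:
  (1) 3(0) - 3(3) + 3(0) = -9 ✓
  (2) 0 = 5 × 0, remainder 0 ✓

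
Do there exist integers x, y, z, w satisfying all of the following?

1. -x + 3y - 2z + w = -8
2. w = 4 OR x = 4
Yes

Take x = 2, y = 0, z = 5, w = 4. Substituting into each constraint:
  (1) (-2) + 3(0) - 2(5) + 4 = -8 ✓
  (2) w = 4, target 4 ✓ (first branch holds)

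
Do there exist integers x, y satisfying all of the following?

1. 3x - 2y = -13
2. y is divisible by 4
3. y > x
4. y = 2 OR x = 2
No

A contradictory subset is {3x - 2y = -13, y is divisible by 4, y = 2 OR x = 2}. No integer assignment can satisfy these jointly:

  - 3x - 2y = -13: is a linear equation tying the variables together
  - y is divisible by 4: restricts y to multiples of 4
  - y = 2 OR x = 2: forces a choice: either y = 2 or x = 2

Split on the disjunction (y = 2 OR x = 2):
  • If y = 2: this contradicts the divisibility constraint — 2 is not a multiple of 4.
  • If x = 2: with x = 2, writing y = 4y', every remaining term of the linear equation is divisible by 8, so the left side is ≡ 0 (mod 8); but the right side -19 ≡ 5 (mod 8). No integers can satisfy it.
Both branches are infeasible, so the system has no integer solution.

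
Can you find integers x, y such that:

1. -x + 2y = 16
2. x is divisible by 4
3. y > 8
Yes

Take x = 4, y = 10. Substituting into each constraint:
  (1) (-4) + 2(10) = 16 ✓
  (2) 4 = 4 × 1, remainder 0 ✓
  (3) 10 > 8 ✓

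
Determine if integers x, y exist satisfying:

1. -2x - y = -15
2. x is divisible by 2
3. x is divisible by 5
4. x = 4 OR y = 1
No

A contradictory subset is {-2x - y = -15, x is divisible by 5, x = 4 OR y = 1}. No integer assignment can satisfy these jointly:

  - -2x - y = -15: is a linear equation tying the variables together
  - x is divisible by 5: restricts x to multiples of 5
  - x = 4 OR y = 1: forces a choice: either x = 4 or y = 1

Split on the disjunction (x = 4 OR y = 1):
  • If x = 4: this contradicts the divisibility constraint — 4 is not a multiple of 5.
  • If y = 1: with y = 1, writing x = 5x', every remaining term of the linear equation is divisible by 10, so the left side is ≡ 0 (mod 10); but the right side -14 ≡ 6 (mod 10). No integers can satisfy it.
Both branches are infeasible, so the system has no integer solution.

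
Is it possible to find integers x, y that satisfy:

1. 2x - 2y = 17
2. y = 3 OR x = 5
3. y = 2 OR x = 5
No

Even the single constraint (2x - 2y = 17) is infeasible over the integers.

  - 2x - 2y = 17: every term on the left is divisible by 2, so the LHS ≡ 0 (mod 2), but the RHS 17 is not — no integer solution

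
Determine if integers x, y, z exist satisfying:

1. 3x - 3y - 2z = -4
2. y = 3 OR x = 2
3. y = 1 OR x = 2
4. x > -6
Yes

Take x = 2, y = 4, z = -1. Substituting into each constraint:
  (1) 3(2) - 3(4) - 2(-1) = -4 ✓
  (2) x = 2, target 2 ✓ (second branch holds)
  (3) x = 2, target 2 ✓ (second branch holds)
  (4) 2 > -6 ✓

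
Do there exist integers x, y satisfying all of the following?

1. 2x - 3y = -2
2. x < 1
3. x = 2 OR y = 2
No

The full constraint system is jointly infeasible over the integers. Each constraint and what it forces:

  - 2x - 3y = -2: is a linear equation tying the variables together
  - x < 1: bounds one variable relative to a constant
  - x = 2 OR y = 2: forces a choice: either x = 2 or y = 2

Split on the disjunction (x = 2 OR y = 2):
  • If x = 2: this contradicts the bound x ≤ 0.
  • If y = 2: the equation forces x = 2, which contradicts the bound x ≤ 0.
Both branches are infeasible, so the system has no integer solution.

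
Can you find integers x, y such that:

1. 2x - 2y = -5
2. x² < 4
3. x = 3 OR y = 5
No

Even the single constraint (2x - 2y = -5) is infeasible over the integers.

  - 2x - 2y = -5: every term on the left is divisible by 2, so the LHS ≡ 0 (mod 2), but the RHS -5 is not — no integer solution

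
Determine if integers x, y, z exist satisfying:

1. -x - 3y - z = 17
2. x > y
Yes

Take x = 1, y = 0, z = -18. Substituting into each constraint:
  (1) (-1) - 3(0) + 18 = 17 ✓
  (2) 1 > 0 ✓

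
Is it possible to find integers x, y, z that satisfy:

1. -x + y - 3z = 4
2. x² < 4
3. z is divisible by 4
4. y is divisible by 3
Yes

Take x = -1, y = 3, z = 0. Substituting into each constraint:
  (1) 1 + 3 - 3(0) = 4 ✓
  (2) x² = (-1)² = 1, and 1 < 4 ✓
  (3) 0 = 4 × 0, remainder 0 ✓
  (4) 3 = 3 × 1, remainder 0 ✓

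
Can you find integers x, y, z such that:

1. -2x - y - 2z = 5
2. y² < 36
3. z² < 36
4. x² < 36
Yes

Take x = 0, y = 1, z = -3. Substituting into each constraint:
  (1) -2(0) + (-1) - 2(-3) = 5 ✓
  (2) y² = (1)² = 1, and 1 < 36 ✓
  (3) z² = (-3)² = 9, and 9 < 36 ✓
  (4) x² = (0)² = 0, and 0 < 36 ✓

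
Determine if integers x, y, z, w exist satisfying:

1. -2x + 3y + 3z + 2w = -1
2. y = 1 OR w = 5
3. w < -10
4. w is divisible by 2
Yes

Take x = -10, y = 1, z = 0, w = -12. Substituting into each constraint:
  (1) -2(-10) + 3(1) + 3(0) + 2(-12) = -1 ✓
  (2) y = 1, target 1 ✓ (first branch holds)
  (3) -12 < -10 ✓
  (4) -12 = 2 × -6, remainder 0 ✓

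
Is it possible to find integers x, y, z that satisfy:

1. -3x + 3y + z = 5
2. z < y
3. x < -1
Yes

Take x = -2, y = 0, z = -1. Substituting into each constraint:
  (1) -3(-2) + 3(0) + (-1) = 5 ✓
  (2) -1 < 0 ✓
  (3) -2 < -1 ✓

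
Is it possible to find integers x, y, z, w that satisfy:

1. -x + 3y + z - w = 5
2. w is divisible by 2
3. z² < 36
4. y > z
Yes

Take x = -2, y = 1, z = 0, w = 0. Substituting into each constraint:
  (1) 2 + 3(1) + 0 + 0 = 5 ✓
  (2) 0 = 2 × 0, remainder 0 ✓
  (3) z² = (0)² = 0, and 0 < 36 ✓
  (4) 1 > 0 ✓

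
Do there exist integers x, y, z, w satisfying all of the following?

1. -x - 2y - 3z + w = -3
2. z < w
Yes

Take x = 0, y = 3, z = -1, w = 0. Substituting into each constraint:
  (1) 0 - 2(3) - 3(-1) + 0 = -3 ✓
  (2) -1 < 0 ✓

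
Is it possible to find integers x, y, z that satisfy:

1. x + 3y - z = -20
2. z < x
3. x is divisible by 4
Yes

Take x = 0, y = -7, z = -1. Substituting into each constraint:
  (1) 0 + 3(-7) + 1 = -20 ✓
  (2) -1 < 0 ✓
  (3) 0 = 4 × 0, remainder 0 ✓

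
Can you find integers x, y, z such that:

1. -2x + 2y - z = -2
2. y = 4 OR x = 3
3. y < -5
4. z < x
Yes

Take x = 3, y = -6, z = -16. Substituting into each constraint:
  (1) -2(3) + 2(-6) + 16 = -2 ✓
  (2) x = 3, target 3 ✓ (second branch holds)
  (3) -6 < -5 ✓
  (4) -16 < 3 ✓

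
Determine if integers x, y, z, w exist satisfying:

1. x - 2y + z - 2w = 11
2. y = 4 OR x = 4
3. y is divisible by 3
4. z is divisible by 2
No

The full constraint system is jointly infeasible over the integers. Each constraint and what it forces:

  - x - 2y + z - 2w = 11: is a linear equation tying the variables together
  - y = 4 OR x = 4: forces a choice: either y = 4 or x = 4
  - y is divisible by 3: restricts y to multiples of 3
  - z is divisible by 2: restricts z to multiples of 2

Split on the disjunction (y = 4 OR x = 4):
  • If y = 4: this contradicts the divisibility constraint — 4 is not a multiple of 3.
  • If x = 4: with x = 4, writing y = 3y' and writing z = 2z', every remaining term of the linear equation is divisible by 2, so the left side is ≡ 0 (mod 2); but the right side 7 ≡ 1 (mod 2). No integers can satisfy it.
Both branches are infeasible, so the system has no integer solution.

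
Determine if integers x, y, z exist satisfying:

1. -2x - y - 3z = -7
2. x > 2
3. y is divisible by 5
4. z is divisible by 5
Yes

Take x = 11, y = 0, z = -5. Substituting into each constraint:
  (1) -2(11) + 0 - 3(-5) = -7 ✓
  (2) 11 > 2 ✓
  (3) 0 = 5 × 0, remainder 0 ✓
  (4) -5 = 5 × -1, remainder 0 ✓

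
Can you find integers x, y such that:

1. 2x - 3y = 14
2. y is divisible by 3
Yes

Take x = 7, y = 0. Substituting into each constraint:
  (1) 2(7) - 3(0) = 14 ✓
  (2) 0 = 3 × 0, remainder 0 ✓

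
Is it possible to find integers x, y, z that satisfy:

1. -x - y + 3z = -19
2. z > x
Yes

Take x = -1, y = 20, z = 0. Substituting into each constraint:
  (1) 1 + (-20) + 3(0) = -19 ✓
  (2) 0 > -1 ✓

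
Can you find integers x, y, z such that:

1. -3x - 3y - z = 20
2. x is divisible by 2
Yes

Take x = 0, y = -7, z = 1. Substituting into each constraint:
  (1) -3(0) - 3(-7) + (-1) = 20 ✓
  (2) 0 = 2 × 0, remainder 0 ✓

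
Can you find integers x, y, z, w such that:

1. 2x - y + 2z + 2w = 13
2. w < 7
Yes

Take x = 0, y = -1, z = 0, w = 6. Substituting into each constraint:
  (1) 2(0) + 1 + 2(0) + 2(6) = 13 ✓
  (2) 6 < 7 ✓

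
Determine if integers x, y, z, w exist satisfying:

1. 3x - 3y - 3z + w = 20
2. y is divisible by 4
Yes

Take x = 0, y = 0, z = 0, w = 20. Substituting into each constraint:
  (1) 3(0) - 3(0) - 3(0) + 20 = 20 ✓
  (2) 0 = 4 × 0, remainder 0 ✓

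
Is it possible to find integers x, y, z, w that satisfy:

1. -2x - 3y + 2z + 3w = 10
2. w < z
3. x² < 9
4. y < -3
Yes

Take x = 2, y = -4, z = 1, w = 0. Substituting into each constraint:
  (1) -2(2) - 3(-4) + 2(1) + 3(0) = 10 ✓
  (2) 0 < 1 ✓
  (3) x² = (2)² = 4, and 4 < 9 ✓
  (4) -4 < -3 ✓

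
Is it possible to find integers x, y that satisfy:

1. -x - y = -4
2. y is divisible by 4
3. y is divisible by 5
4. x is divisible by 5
No

A contradictory subset is {-x - y = -4, y is divisible by 5, x is divisible by 5}. No integer assignment can satisfy these jointly:

  - -x - y = -4: is a linear equation tying the variables together
  - y is divisible by 5: restricts y to multiples of 5
  - x is divisible by 5: restricts x to multiples of 5

Modular obstruction: writing x = 5x' and writing y = 5y', every remaining term of the linear equation is divisible by 5, so the left side is ≡ 0 (mod 5); but the right side -4 ≡ 1 (mod 5). No integers can satisfy it.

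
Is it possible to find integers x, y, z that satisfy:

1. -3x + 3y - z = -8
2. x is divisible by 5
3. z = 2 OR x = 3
Yes

Take x = 0, y = -2, z = 2. Substituting into each constraint:
  (1) -3(0) + 3(-2) + (-2) = -8 ✓
  (2) 0 = 5 × 0, remainder 0 ✓
  (3) z = 2, target 2 ✓ (first branch holds)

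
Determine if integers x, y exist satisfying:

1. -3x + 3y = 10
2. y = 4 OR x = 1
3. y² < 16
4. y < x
No

Even the single constraint (-3x + 3y = 10) is infeasible over the integers.

  - -3x + 3y = 10: every term on the left is divisible by 3, so the LHS ≡ 0 (mod 3), but the RHS 10 is not — no integer solution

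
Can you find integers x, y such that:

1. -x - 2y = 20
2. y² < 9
Yes

Take x = -20, y = 0. Substituting into each constraint:
  (1) 20 - 2(0) = 20 ✓
  (2) y² = (0)² = 0, and 0 < 9 ✓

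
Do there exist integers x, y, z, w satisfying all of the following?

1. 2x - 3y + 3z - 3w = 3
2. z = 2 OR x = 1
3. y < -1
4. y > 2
No

A contradictory subset is {y < -1, y > 2}. No integer assignment can satisfy these jointly:

  - y < -1: bounds one variable relative to a constant
  - y > 2: bounds one variable relative to a constant

Direct contradiction: the bounds on y require y ≥ 3 and y ≤ -2 simultaneously, which is empty.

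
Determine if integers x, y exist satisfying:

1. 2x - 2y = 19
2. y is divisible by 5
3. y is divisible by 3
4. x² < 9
No

Even the single constraint (2x - 2y = 19) is infeasible over the integers.

  - 2x - 2y = 19: every term on the left is divisible by 2, so the LHS ≡ 0 (mod 2), but the RHS 19 is not — no integer solution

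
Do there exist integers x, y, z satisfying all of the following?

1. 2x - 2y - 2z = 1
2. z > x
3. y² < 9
No

Even the single constraint (2x - 2y - 2z = 1) is infeasible over the integers.

  - 2x - 2y - 2z = 1: every term on the left is divisible by 2, so the LHS ≡ 0 (mod 2), but the RHS 1 is not — no integer solution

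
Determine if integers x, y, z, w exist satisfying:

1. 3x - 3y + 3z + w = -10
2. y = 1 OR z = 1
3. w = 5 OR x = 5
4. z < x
Yes

Take x = 5, y = 0, z = 1, w = -28. Substituting into each constraint:
  (1) 3(5) - 3(0) + 3(1) + (-28) = -10 ✓
  (2) z = 1, target 1 ✓ (second branch holds)
  (3) x = 5, target 5 ✓ (second branch holds)
  (4) 1 < 5 ✓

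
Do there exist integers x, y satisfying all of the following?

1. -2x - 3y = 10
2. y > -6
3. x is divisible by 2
Yes

Take x = -2, y = -2. Substituting into each constraint:
  (1) -2(-2) - 3(-2) = 10 ✓
  (2) -2 > -6 ✓
  (3) -2 = 2 × -1, remainder 0 ✓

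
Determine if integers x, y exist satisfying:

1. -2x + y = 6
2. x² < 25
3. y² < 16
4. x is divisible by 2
Yes

Take x = -2, y = 2. Substituting into each constraint:
  (1) -2(-2) + 2 = 6 ✓
  (2) x² = (-2)² = 4, and 4 < 25 ✓
  (3) y² = (2)² = 4, and 4 < 16 ✓
  (4) -2 = 2 × -1, remainder 0 ✓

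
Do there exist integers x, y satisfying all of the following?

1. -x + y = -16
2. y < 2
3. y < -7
Yes

Take x = 8, y = -8. Substituting into each constraint:
  (1) (-8) + (-8) = -16 ✓
  (2) -8 < 2 ✓
  (3) -8 < -7 ✓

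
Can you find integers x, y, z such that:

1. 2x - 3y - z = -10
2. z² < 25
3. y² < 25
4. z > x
Yes

Take x = 0, y = 3, z = 1. Substituting into each constraint:
  (1) 2(0) - 3(3) + (-1) = -10 ✓
  (2) z² = (1)² = 1, and 1 < 25 ✓
  (3) y² = (3)² = 9, and 9 < 25 ✓
  (4) 1 > 0 ✓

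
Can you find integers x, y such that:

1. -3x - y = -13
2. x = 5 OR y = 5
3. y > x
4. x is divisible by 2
No

A contradictory subset is {-3x - y = -13, x = 5 OR y = 5, y > x}. No integer assignment can satisfy these jointly:

  - -3x - y = -13: is a linear equation tying the variables together
  - x = 5 OR y = 5: forces a choice: either x = 5 or y = 5
  - y > x: bounds one variable relative to another variable

Split on the disjunction (x = 5 OR y = 5):
  • If x = 5: the equation forces y = -2, giving (x, y) = (5, -2), which violates y > x.
  • If y = 5: with y = 5, every remaining term of the linear equation is divisible by 3, so the left side is ≡ 0 (mod 3); but the right side -8 ≡ 1 (mod 3). No integers can satisfy it.
Both branches are infeasible, so the system has no integer solution.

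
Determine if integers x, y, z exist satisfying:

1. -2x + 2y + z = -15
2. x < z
Yes

Take x = 0, y = -8, z = 1. Substituting into each constraint:
  (1) -2(0) + 2(-8) + 1 = -15 ✓
  (2) 0 < 1 ✓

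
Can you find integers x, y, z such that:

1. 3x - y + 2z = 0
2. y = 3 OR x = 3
Yes

Take x = 5, y = 3, z = -6. Substituting into each constraint:
  (1) 3(5) + (-3) + 2(-6) = 0 ✓
  (2) y = 3, target 3 ✓ (first branch holds)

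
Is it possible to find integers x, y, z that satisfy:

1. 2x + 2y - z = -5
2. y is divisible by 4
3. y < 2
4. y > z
Yes

Take x = -3, y = 0, z = -1. Substituting into each constraint:
  (1) 2(-3) + 2(0) + 1 = -5 ✓
  (2) 0 = 4 × 0, remainder 0 ✓
  (3) 0 < 2 ✓
  (4) 0 > -1 ✓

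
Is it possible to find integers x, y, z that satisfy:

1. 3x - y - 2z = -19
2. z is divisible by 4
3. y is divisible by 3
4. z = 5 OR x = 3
Yes

Take x = 3, y = 12, z = 8. Substituting into each constraint:
  (1) 3(3) + (-12) - 2(8) = -19 ✓
  (2) 8 = 4 × 2, remainder 0 ✓
  (3) 12 = 3 × 4, remainder 0 ✓
  (4) x = 3, target 3 ✓ (second branch holds)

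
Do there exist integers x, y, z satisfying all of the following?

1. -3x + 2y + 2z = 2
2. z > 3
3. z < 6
Yes

Take x = 2, y = 0, z = 4. Substituting into each constraint:
  (1) -3(2) + 2(0) + 2(4) = 2 ✓
  (2) 4 > 3 ✓
  (3) 4 < 6 ✓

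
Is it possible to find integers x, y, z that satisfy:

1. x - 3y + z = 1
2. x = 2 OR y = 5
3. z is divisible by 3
Yes

Take x = 1, y = 5, z = 15. Substituting into each constraint:
  (1) 1 - 3(5) + 15 = 1 ✓
  (2) y = 5, target 5 ✓ (second branch holds)
  (3) 15 = 3 × 5, remainder 0 ✓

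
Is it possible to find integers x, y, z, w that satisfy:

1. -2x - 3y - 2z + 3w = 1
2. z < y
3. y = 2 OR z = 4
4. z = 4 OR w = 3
Yes

Take x = -9, y = 5, z = 4, w = 2. Substituting into each constraint:
  (1) -2(-9) - 3(5) - 2(4) + 3(2) = 1 ✓
  (2) 4 < 5 ✓
  (3) z = 4, target 4 ✓ (second branch holds)
  (4) z = 4, target 4 ✓ (first branch holds)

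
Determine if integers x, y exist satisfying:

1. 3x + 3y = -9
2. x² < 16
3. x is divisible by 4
Yes

Take x = 0, y = -3. Substituting into each constraint:
  (1) 3(0) + 3(-3) = -9 ✓
  (2) x² = (0)² = 0, and 0 < 16 ✓
  (3) 0 = 4 × 0, remainder 0 ✓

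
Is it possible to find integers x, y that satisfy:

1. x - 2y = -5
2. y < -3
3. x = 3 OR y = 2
No

The full constraint system is jointly infeasible over the integers. Each constraint and what it forces:

  - x - 2y = -5: is a linear equation tying the variables together
  - y < -3: bounds one variable relative to a constant
  - x = 3 OR y = 2: forces a choice: either x = 3 or y = 2

Split on the disjunction (x = 3 OR y = 2):
  • If x = 3: the equation forces y = 4, which contradicts the bound y ≤ -4.
  • If y = 2: this contradicts the bound y ≤ -4.
Both branches are infeasible, so the system has no integer solution.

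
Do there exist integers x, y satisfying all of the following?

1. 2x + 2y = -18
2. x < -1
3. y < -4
Yes

Take x = -2, y = -7. Substituting into each constraint:
  (1) 2(-2) + 2(-7) = -18 ✓
  (2) -2 < -1 ✓
  (3) -7 < -4 ✓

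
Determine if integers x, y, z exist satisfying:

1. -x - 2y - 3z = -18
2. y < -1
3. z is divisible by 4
Yes

Take x = 22, y = -2, z = 0. Substituting into each constraint:
  (1) (-22) - 2(-2) - 3(0) = -18 ✓
  (2) -2 < -1 ✓
  (3) 0 = 4 × 0, remainder 0 ✓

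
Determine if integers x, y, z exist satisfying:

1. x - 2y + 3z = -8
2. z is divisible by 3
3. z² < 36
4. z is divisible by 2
Yes

Take x = -8, y = 0, z = 0. Substituting into each constraint:
  (1) (-8) - 2(0) + 3(0) = -8 ✓
  (2) 0 = 3 × 0, remainder 0 ✓
  (3) z² = (0)² = 0, and 0 < 36 ✓
  (4) 0 = 2 × 0, remainder 0 ✓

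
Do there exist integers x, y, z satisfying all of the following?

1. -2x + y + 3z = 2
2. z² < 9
Yes

Take x = 2, y = 0, z = 2. Substituting into each constraint:
  (1) -2(2) + 0 + 3(2) = 2 ✓
  (2) z² = (2)² = 4, and 4 < 9 ✓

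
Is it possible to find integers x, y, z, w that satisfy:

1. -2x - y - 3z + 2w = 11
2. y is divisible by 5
Yes

Take x = -7, y = 0, z = 1, w = 0. Substituting into each constraint:
  (1) -2(-7) + 0 - 3(1) + 2(0) = 11 ✓
  (2) 0 = 5 × 0, remainder 0 ✓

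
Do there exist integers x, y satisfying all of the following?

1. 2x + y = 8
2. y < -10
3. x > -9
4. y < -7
Yes

Take x = 10, y = -12. Substituting into each constraint:
  (1) 2(10) + (-12) = 8 ✓
  (2) -12 < -10 ✓
  (3) 10 > -9 ✓
  (4) -12 < -7 ✓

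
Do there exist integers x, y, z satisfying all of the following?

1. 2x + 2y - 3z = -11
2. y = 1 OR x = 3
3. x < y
Yes

Take x = 3, y = 5, z = 9. Substituting into each constraint:
  (1) 2(3) + 2(5) - 3(9) = -11 ✓
  (2) x = 3, target 3 ✓ (second branch holds)
  (3) 3 < 5 ✓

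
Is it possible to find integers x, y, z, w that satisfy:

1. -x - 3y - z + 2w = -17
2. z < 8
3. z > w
Yes

Take x = 0, y = 6, z = 3, w = 2. Substituting into each constraint:
  (1) 0 - 3(6) + (-3) + 2(2) = -17 ✓
  (2) 3 < 8 ✓
  (3) 3 > 2 ✓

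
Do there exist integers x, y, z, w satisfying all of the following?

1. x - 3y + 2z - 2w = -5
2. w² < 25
Yes

Take x = 0, y = 1, z = 0, w = 1. Substituting into each constraint:
  (1) 0 - 3(1) + 2(0) - 2(1) = -5 ✓
  (2) w² = (1)² = 1, and 1 < 25 ✓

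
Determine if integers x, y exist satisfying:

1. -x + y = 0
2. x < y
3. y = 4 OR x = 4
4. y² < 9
No

A contradictory subset is {-x + y = 0, x < y}. No integer assignment can satisfy these jointly:

  - -x + y = 0: is a linear equation tying the variables together
  - x < y: bounds one variable relative to another variable

From the equation, x − y = 0, i.e. y − x = 0; but y > x requires y − x ≥ 1. Contradiction.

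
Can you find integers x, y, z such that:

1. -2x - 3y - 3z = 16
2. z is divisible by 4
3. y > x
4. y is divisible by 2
Yes

Take x = 1, y = 2, z = -8. Substituting into each constraint:
  (1) -2(1) - 3(2) - 3(-8) = 16 ✓
  (2) -8 = 4 × -2, remainder 0 ✓
  (3) 2 > 1 ✓
  (4) 2 = 2 × 1, remainder 0 ✓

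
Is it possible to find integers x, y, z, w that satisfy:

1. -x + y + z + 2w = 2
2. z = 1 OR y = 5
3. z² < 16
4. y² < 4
Yes

Take x = 0, y = 1, z = 1, w = 0. Substituting into each constraint:
  (1) 0 + 1 + 1 + 2(0) = 2 ✓
  (2) z = 1, target 1 ✓ (first branch holds)
  (3) z² = (1)² = 1, and 1 < 16 ✓
  (4) y² = (1)² = 1, and 1 < 4 ✓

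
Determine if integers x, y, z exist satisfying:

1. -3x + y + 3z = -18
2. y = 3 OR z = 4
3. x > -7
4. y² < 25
Yes

Take x = 10, y = 0, z = 4. Substituting into each constraint:
  (1) -3(10) + 0 + 3(4) = -18 ✓
  (2) z = 4, target 4 ✓ (second branch holds)
  (3) 10 > -7 ✓
  (4) y² = (0)² = 0, and 0 < 25 ✓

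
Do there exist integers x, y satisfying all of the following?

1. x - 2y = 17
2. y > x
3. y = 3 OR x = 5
No

The full constraint system is jointly infeasible over the integers. Each constraint and what it forces:

  - x - 2y = 17: is a linear equation tying the variables together
  - y > x: bounds one variable relative to another variable
  - y = 3 OR x = 5: forces a choice: either y = 3 or x = 5

Split on the disjunction (y = 3 OR x = 5):
  • If y = 3: the equation forces x = 23, giving (y, x) = (3, 23), which violates y > x.
  • If x = 5: the equation forces y = -6, giving (x, y) = (5, -6), which violates y > x.
Both branches are infeasible, so the system has no integer solution.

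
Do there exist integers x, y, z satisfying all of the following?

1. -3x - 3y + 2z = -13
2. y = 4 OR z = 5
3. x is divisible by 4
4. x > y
No

A contradictory subset is {-3x - 3y + 2z = -13, y = 4 OR z = 5, x is divisible by 4}. No integer assignment can satisfy these jointly:

  - -3x - 3y + 2z = -13: is a linear equation tying the variables together
  - y = 4 OR z = 5: forces a choice: either y = 4 or z = 5
  - x is divisible by 4: restricts x to multiples of 4

Split on the disjunction (y = 4 OR z = 5):
  • If y = 4: with y = 4, writing x = 4x', every remaining term of the linear equation is divisible by 2, so the left side is ≡ 0 (mod 2); but the right side -1 ≡ 1 (mod 2). No integers can satisfy it.
  • If z = 5: with z = 5, writing x = 4x', every remaining term of the linear equation is divisible by 3, so the left side is ≡ 0 (mod 3); but the right side -23 ≡ 1 (mod 3). No integers can satisfy it.
Both branches are infeasible, so the system has no integer solution.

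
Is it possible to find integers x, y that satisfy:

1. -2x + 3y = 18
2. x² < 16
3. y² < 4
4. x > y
No

A contradictory subset is {-2x + 3y = 18, x² < 16, x > y}. No integer assignment can satisfy these jointly:

  - -2x + 3y = 18: is a linear equation tying the variables together
  - x² < 16: restricts x to |x| ≤ 3
  - x > y: bounds one variable relative to another variable

Propagating the comparison: y < x and x ≤ 3 give y ≤ 2. Range argument: with x ∈ [-3, 3], y ∈ [−∞, 2], the left side of the equation is at most 12, but the right side is 18 > 12. No integer solution exists.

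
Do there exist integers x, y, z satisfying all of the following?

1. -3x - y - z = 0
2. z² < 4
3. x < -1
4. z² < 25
Yes

Take x = -2, y = 6, z = 0. Substituting into each constraint:
  (1) -3(-2) + (-6) + 0 = 0 ✓
  (2) z² = (0)² = 0, and 0 < 4 ✓
  (3) -2 < -1 ✓
  (4) z² = (0)² = 0, and 0 < 25 ✓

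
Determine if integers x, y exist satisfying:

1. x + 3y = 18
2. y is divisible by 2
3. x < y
Yes

Take x = 0, y = 6. Substituting into each constraint:
  (1) 0 + 3(6) = 18 ✓
  (2) 6 = 2 × 3, remainder 0 ✓
  (3) 0 < 6 ✓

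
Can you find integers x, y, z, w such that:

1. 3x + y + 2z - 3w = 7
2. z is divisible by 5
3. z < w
Yes

Take x = 0, y = 10, z = 0, w = 1. Substituting into each constraint:
  (1) 3(0) + 10 + 2(0) - 3(1) = 7 ✓
  (2) 0 = 5 × 0, remainder 0 ✓
  (3) 0 < 1 ✓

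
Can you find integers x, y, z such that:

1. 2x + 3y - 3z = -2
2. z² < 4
Yes

Take x = -1, y = 0, z = 0. Substituting into each constraint:
  (1) 2(-1) + 3(0) - 3(0) = -2 ✓
  (2) z² = (0)² = 0, and 0 < 4 ✓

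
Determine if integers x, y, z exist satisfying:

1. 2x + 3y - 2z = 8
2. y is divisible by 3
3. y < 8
Yes

Take x = 4, y = 0, z = 0. Substituting into each constraint:
  (1) 2(4) + 3(0) - 2(0) = 8 ✓
  (2) 0 = 3 × 0, remainder 0 ✓
  (3) 0 < 8 ✓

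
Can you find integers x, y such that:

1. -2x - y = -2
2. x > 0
Yes

Take x = 1, y = 0. Substituting into each constraint:
  (1) -2(1) + 0 = -2 ✓
  (2) 1 > 0 ✓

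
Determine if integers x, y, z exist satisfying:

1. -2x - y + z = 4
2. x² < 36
Yes

Take x = 0, y = 0, z = 4. Substituting into each constraint:
  (1) -2(0) + 0 + 4 = 4 ✓
  (2) x² = (0)² = 0, and 0 < 36 ✓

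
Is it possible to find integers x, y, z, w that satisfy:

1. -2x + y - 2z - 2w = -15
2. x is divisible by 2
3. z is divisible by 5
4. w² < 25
Yes

Take x = 0, y = -11, z = 0, w = 2. Substituting into each constraint:
  (1) -2(0) + (-11) - 2(0) - 2(2) = -15 ✓
  (2) 0 = 2 × 0, remainder 0 ✓
  (3) 0 = 5 × 0, remainder 0 ✓
  (4) w² = (2)² = 4, and 4 < 25 ✓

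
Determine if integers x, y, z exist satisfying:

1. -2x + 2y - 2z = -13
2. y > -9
No

Even the single constraint (-2x + 2y - 2z = -13) is infeasible over the integers.

  - -2x + 2y - 2z = -13: every term on the left is divisible by 2, so the LHS ≡ 0 (mod 2), but the RHS -13 is not — no integer solution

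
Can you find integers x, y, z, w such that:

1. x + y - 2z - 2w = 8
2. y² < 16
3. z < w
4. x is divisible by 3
Yes

Take x = 0, y = 2, z = -3, w = 0. Substituting into each constraint:
  (1) 0 + 2 - 2(-3) - 2(0) = 8 ✓
  (2) y² = (2)² = 4, and 4 < 16 ✓
  (3) -3 < 0 ✓
  (4) 0 = 3 × 0, remainder 0 ✓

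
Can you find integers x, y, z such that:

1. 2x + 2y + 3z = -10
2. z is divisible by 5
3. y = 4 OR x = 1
Yes

Take x = 1, y = -6, z = 0. Substituting into each constraint:
  (1) 2(1) + 2(-6) + 3(0) = -10 ✓
  (2) 0 = 5 × 0, remainder 0 ✓
  (3) x = 1, target 1 ✓ (second branch holds)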